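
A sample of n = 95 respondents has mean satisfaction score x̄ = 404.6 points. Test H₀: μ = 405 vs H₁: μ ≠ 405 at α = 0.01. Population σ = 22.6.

z = (x̄ - μ₀)/(σ/√n) = (404.6 - 405)/(22.6/√95) = -0.173. Critical value: ±2.576. Since |-0.173| ≤ 2.576, Fail to reject H₀.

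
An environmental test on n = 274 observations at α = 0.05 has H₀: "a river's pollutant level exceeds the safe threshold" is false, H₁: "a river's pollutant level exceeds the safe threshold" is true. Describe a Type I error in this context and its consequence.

Type I error: rejecting H₀ when it is true — concluding that a river's pollutant level exceeds the safe threshold when in fact it is not. Consequence: shutting down a compliant factory unnecessarily.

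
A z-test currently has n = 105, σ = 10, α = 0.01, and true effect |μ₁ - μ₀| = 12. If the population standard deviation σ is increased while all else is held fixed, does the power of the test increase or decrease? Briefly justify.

Power decreases: a larger σ inflates the standard error σ/√n, pulling the sampling distribution under H₁ back toward the critical value.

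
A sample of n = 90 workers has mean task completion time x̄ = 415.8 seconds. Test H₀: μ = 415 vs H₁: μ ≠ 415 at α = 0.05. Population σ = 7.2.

z = (x̄ - μ₀)/(σ/√n) = (415.8 - 415)/(7.2/√90) = 1.054. Critical value: ±1.96. Since |1.054| ≤ 1.96, Fail to reject H₀.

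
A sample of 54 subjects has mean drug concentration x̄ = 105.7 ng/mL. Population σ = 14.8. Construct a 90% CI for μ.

CI = x̄ ± z*(σ/√n) = 105.7 ± 1.645(14.8/√54) = 105.7 ± 3.31 = (102.39, 109.01)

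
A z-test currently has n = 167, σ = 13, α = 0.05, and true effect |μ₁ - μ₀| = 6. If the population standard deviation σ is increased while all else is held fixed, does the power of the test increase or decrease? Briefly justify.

Power decreases: a larger σ inflates the standard error σ/√n, pulling the sampling distribution under H₁ back toward the critical value.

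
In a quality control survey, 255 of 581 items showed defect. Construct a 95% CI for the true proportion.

p̂ = 0.439. CI = p̂ ± z*√(p̂(1-p̂)/n) = (0.399, 0.479)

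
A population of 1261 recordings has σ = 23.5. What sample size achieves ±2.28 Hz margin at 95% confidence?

Without FPC: n₀ = (1.96×23.5/2.28)² = 408.111. With FPC: n = n₀N/(n₀+N-1) = 308.5 → n = 309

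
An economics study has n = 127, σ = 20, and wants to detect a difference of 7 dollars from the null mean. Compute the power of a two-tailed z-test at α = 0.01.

SE = σ/√n = 20/√127 = 1.775. Non-centrality λ = d/SE = 7/1.775 = 3.944. Power ≈ Φ(λ - z_{α/2}) = Φ(3.944 - 2.576) = Φ(1.368) = 0.914.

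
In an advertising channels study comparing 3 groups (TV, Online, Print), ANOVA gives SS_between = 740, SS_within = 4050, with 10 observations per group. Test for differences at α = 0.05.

df_between = 2, df_within = 27. F = MS_between/MS_within = 370.0/150.0 = 2.467. F_crit ≈ 3.354. Fail to reject H₀.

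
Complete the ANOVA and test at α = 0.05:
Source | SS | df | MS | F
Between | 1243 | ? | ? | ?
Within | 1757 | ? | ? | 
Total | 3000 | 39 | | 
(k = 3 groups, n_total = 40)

df_between = 2, df_within = 37. MS_between = 621.5, MS_within = 47.49. F = 13.088, F_crit ≈ 3.252. Reject H₀.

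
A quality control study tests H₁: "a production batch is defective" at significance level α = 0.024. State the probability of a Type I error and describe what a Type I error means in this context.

P(Type I error) = α = 0.024. A Type I error is rejecting H₀ when H₀ is actually true (false positive) — here, concluding that a production batch is defective when in fact this is not the case. Consequence: scrapping a good batch — wasted material and cost for no reason.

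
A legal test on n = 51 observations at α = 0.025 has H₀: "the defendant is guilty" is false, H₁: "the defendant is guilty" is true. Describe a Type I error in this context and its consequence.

Type I error: rejecting H₀ when it is true — concluding that the defendant is guilty when in fact it is not. Consequence: convicting an innocent person.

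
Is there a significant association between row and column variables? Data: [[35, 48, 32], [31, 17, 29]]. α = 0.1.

χ² = 7.966. df = 2, critical = 4.605. Reject H₀. Variables are dependent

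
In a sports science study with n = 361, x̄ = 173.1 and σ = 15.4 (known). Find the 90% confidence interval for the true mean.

CI = x̄ ± z*(σ/√n) = 173.1 ± 1.645(15.4/√361) = 173.1 ± 1.33 = (171.77, 174.43)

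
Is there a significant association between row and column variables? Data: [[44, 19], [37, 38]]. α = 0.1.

χ² = 5.94. df = 1, critical = 2.706. Reject H₀. Variables are dependent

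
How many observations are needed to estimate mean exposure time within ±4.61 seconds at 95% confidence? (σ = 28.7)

n = (z*σ/E)² = (1.96×28.7/4.61)² = 148.9 → n = 149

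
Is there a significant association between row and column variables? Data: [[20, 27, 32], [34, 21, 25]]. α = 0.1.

χ² = 5.233. df = 2, critical = 4.605. Reject H₀. Variables are dependent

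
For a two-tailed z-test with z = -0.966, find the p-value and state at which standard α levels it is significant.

p = 2·P(Z > |-0.966|) = 2·(1 - Φ(0.966)) ≈ 0.334. Not significant at any standard level.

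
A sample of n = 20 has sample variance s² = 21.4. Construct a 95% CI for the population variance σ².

df = 19. χ²_{0.025} = 32.852, χ²_{0.975} = 8.907. CI for σ² = ((n-1)s²/χ²_{α/2}, (n-1)s²/χ²_{1-α/2}) = (19·21.4/32.852, 19·21.4/8.907) = (12.38, 45.65)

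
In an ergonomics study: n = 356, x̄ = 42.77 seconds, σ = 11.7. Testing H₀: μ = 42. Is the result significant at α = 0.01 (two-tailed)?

z = (42.77 - 42)/(11.7/√356) = 1.242. Since |z| ≤ 2.576, not significant at α = 0.01.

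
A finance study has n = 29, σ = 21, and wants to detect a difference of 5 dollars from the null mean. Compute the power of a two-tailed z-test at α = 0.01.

SE = σ/√n = 21/√29 = 3.9. Non-centrality λ = d/SE = 5/3.9 = 1.282. Power ≈ Φ(λ - z_{α/2}) = Φ(1.282 - 2.576) = Φ(-1.294) = 0.098.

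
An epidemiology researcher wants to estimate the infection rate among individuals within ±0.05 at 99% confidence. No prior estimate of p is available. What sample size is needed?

Conservative approach: use p = 0.5 (maximizes p(1-p) = 0.25). n = z²(0.25)/E² = 2.576²×0.25/0.05² = 663.6 → n = 664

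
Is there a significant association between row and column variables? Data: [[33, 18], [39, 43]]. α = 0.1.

χ² = 3.723. df = 1, critical = 2.706. Reject H₀. Variables are dependent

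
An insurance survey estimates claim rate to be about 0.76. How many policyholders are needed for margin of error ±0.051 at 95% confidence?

n = z²p(1-p)/E² = 1.96²×0.76×0.24/0.051² = 269.4 → n = 270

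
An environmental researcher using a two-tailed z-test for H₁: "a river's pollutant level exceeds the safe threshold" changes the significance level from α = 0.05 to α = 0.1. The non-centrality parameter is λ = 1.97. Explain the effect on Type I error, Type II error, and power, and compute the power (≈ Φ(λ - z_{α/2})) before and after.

Increasing α from 0.05 to 0.1:
• Type I error rate increases (α is the Type I rate by definition).
• Critical value moves from z_{α/2} = 1.96 to 1.645, so power = Φ(λ - z_{α/2}) goes from Φ(1.97 - 1.96) = 0.504 to Φ(1.97 - 1.645) = 0.627.
• Type II error rate β = 1 - power therefore decreases (0.496 → 0.373).
Appropriate when false negatives are costly — here, allowing unsafe pollution to continue.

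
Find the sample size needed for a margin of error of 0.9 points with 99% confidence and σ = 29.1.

n = (z*σ/E)² = (2.576×29.1/0.9)² = 6937.3 → n = 6938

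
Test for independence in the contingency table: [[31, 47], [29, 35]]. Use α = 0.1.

χ² = 0.447. df = 1, critical = 2.706. Fail to reject H₀. No evidence of dependence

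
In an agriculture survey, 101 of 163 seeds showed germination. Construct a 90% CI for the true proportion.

p̂ = 0.62. CI = p̂ ± z*√(p̂(1-p̂)/n) = (0.557, 0.682)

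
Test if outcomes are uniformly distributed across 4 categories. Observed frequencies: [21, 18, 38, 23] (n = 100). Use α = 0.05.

Expected = 25 each. χ² = Σ(O-E)²/E = 9.52. df = 3, critical value = 7.815. Reject H₀.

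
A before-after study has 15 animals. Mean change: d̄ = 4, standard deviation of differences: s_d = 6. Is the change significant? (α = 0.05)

t = d̄/(s_d/√n) = 4/(6/√15) = 2.582. df = 14, critical t = ±2.145. Reject H₀.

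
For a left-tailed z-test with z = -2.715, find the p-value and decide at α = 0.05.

p = P(Z < -2.715) = Φ(-2.715) ≈ 0.0033. Since p < 0.05, reject H₀ (significant) at α = 0.05.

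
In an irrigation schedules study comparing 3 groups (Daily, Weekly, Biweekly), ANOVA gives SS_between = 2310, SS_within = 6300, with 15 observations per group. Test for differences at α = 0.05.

df_between = 2, df_within = 42. F = MS_between/MS_within = 1155.0/150.0 = 7.7. F_crit ≈ 3.22. Reject H₀. At least one mean differs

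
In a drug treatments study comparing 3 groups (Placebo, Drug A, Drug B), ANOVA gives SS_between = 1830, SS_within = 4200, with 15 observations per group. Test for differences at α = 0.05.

df_between = 2, df_within = 42. F = MS_between/MS_within = 915.0/100.0 = 9.15. F_crit ≈ 3.22. Reject H₀. At least one mean differs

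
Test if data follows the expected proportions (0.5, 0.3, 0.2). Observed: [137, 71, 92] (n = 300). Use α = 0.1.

Expected: [150.0, 90.0, 60.0]. χ² = 22.204. df = 2, critical = 4.605. Reject H₀.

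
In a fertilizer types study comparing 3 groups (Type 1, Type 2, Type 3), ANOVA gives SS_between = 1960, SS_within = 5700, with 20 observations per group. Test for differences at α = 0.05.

df_between = 2, df_within = 57. F = MS_between/MS_within = 980.0/100.0 = 9.8. F_crit ≈ 3.159. Reject H₀. At least one mean differs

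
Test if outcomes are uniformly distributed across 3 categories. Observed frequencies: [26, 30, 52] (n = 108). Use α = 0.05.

Expected = 36 each. χ² = Σ(O-E)²/E = 10.889. df = 2, critical value = 5.991. Reject H₀.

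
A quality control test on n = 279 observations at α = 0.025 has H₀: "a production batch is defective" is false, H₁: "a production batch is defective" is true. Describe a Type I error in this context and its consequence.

Type I error: rejecting H₀ when it is true — concluding that a production batch is defective when in fact it is not. Consequence: scrapping a good batch — wasted material and cost for no reason.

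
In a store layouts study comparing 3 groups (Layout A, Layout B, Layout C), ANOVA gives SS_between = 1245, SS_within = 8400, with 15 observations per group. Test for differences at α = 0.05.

df_between = 2, df_within = 42. F = MS_between/MS_within = 622.5/200.0 = 3.112. F_crit ≈ 3.22. Fail to reject H₀.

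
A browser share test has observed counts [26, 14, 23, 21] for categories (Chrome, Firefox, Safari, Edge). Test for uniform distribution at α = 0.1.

Expected = 21 each. χ² = Σ(O-E)²/E = 3.714. df = 3, critical value = 6.251. Fail to reject H₀.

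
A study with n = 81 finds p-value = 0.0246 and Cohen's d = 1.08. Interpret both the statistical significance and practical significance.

Statistically significant (p = 0.0246 < 0.05). Cohen's d = 1.08 indicates a large effect size. Both statistical and practical significance should be considered.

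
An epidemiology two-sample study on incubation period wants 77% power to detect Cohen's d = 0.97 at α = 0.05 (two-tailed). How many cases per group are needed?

z_{α/2} = 1.96, z_β = Φ⁻¹(0.77) = 0.739. For large effect (d = 0.97): n per group = 2(z_{α/2} + z_β)²/d² = 2(1.96 + 0.739)²/0.97² = 15.5 → 16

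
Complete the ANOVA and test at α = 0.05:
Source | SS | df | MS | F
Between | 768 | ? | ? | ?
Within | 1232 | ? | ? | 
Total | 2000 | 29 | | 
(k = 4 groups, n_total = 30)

df_between = 3, df_within = 26. MS_between = 256.0, MS_within = 47.38. F = 5.403, F_crit ≈ 2.975. Reject H₀.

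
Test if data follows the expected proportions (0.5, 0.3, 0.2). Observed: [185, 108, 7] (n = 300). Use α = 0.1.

Expected: [150.0, 90.0, 60.0]. χ² = 58.583. df = 2, critical = 4.605. Reject H₀.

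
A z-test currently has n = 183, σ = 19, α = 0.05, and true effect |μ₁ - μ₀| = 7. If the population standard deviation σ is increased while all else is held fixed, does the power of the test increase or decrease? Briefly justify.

Power decreases: a larger σ inflates the standard error σ/√n, pulling the sampling distribution under H₁ back toward the critical value.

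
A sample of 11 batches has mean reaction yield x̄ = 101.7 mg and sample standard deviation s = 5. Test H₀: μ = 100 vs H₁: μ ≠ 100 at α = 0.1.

t = (x̄ - μ₀)/(s/√n) = (101.7 - 100)/(5/√11) = 1.128. df = 10, critical t = ±1.812. Fail to reject H₀.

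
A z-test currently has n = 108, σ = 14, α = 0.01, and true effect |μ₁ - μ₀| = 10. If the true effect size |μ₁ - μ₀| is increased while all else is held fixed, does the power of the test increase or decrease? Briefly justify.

Power increases: a larger true effect increases the non-centrality λ = |μ₁ - μ₀|/(σ/√n).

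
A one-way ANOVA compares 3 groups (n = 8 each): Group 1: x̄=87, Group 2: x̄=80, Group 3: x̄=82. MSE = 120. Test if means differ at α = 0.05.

Grand mean = 83.0. SS_between = 208.0, MS_between = 104.0. F = 0.867, F_crit ≈ 3.467. Fail to reject H₀.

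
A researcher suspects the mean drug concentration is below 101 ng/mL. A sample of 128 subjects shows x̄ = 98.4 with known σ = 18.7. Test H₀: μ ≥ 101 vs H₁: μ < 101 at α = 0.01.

z = -1.573. Critical value: -2.33. Fail to reject H₀.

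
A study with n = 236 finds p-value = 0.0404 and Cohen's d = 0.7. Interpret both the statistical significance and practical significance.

Statistically significant (p = 0.0404 < 0.05). Cohen's d = 0.7 indicates a medium effect size. Both statistical and practical significance should be considered.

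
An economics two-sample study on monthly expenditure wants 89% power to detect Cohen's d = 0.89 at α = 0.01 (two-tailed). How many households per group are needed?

z_{α/2} = 2.576, z_β = Φ⁻¹(0.89) = 1.227. For large effect (d = 0.89): n per group = 2(z_{α/2} + z_β)²/d² = 2(2.576 + 1.227)²/0.89² = 36.5 → 37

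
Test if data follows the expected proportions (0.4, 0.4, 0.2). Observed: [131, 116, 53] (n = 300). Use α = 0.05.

Expected: [120.0, 120.0, 60.0]. χ² = 1.958. df = 2, critical = 5.991. Fail to reject H₀.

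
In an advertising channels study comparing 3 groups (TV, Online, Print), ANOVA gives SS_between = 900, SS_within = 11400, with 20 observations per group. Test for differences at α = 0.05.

df_between = 2, df_within = 57. F = MS_between/MS_within = 450.0/200.0 = 2.25. F_crit ≈ 3.159. Fail to reject H₀.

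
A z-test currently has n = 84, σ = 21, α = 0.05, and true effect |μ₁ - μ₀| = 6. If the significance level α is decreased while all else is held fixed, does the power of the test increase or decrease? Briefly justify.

Power decreases: a smaller α raises the critical value, so less of the H₁ sampling distribution falls in the rejection region.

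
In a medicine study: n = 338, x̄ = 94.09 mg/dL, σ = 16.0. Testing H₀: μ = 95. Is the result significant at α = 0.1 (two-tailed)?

z = (94.09 - 95)/(16.0/√338) = -1.046. Since |z| ≤ 1.645, not significant at α = 0.1.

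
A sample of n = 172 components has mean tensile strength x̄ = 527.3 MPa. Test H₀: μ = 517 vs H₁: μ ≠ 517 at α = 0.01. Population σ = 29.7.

z = (x̄ - μ₀)/(σ/√n) = (527.3 - 517)/(29.7/√172) = 4.548. Critical value: ±2.576. Since |4.548| > 2.576, Reject H₀.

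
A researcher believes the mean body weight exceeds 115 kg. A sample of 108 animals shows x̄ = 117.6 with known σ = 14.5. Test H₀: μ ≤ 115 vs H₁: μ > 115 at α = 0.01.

z = 1.863. Critical value: 2.33. Fail to reject H₀.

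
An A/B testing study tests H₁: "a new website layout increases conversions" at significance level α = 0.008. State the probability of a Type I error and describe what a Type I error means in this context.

P(Type I error) = α = 0.008. A Type I error is rejecting H₀ when H₀ is actually true (false positive) — here, concluding that a new website layout increases conversions when in fact this is not the case. Consequence: rolling out a layout that doesn't actually help — wasted engineering effort.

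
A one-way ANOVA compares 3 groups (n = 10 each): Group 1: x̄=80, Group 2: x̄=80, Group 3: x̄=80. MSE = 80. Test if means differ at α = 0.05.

Grand mean = 80.0. SS_between = 0.0, MS_between = 0.0. F = 0.0, F_crit ≈ 3.354. Fail to reject H₀.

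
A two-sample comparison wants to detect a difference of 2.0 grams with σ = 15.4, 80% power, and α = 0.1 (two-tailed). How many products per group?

n per group = 2(z_α/2 + z_β)²σ²/d² = 2×(1.645 + 0.84)²×15.4²/2.0² = 732.3 → n = 733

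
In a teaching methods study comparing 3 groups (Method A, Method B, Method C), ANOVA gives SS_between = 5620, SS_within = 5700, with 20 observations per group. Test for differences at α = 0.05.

df_between = 2, df_within = 57. F = MS_between/MS_within = 2810.0/100.0 = 28.1. F_crit ≈ 3.159. Reject H₀. At least one mean differs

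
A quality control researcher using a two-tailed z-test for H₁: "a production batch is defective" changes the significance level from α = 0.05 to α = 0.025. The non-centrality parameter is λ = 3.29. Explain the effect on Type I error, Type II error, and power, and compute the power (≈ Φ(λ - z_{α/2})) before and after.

Decreasing α from 0.05 to 0.025:
• Type I error rate decreases (α is the Type I rate by definition).
• Critical value moves from z_{α/2} = 1.96 to 2.241, so power = Φ(λ - z_{α/2}) goes from Φ(3.29 - 1.96) = 0.908 to Φ(3.29 - 2.241) = 0.853.
• Type II error rate β = 1 - power therefore increases (0.092 → 0.147).
Appropriate when false positives are costly — here, scrapping a good batch — wasted material and cost for no reason.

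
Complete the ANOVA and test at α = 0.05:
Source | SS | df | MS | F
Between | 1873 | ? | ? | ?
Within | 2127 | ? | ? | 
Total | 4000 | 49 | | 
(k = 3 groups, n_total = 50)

df_between = 2, df_within = 47. MS_between = 936.5, MS_within = 45.26. F = 20.694, F_crit ≈ 3.195. Reject H₀.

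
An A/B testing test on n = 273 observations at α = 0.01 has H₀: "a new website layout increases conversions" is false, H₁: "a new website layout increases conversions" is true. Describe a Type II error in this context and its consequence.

Type II error: failing to reject H₀ when it is false — concluding that a new website layout increases conversions is not supported when in fact it is. Consequence: discarding a layout that would have improved conversions — lost revenue.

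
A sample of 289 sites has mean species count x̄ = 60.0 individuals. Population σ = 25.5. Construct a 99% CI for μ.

CI = x̄ ± z*(σ/√n) = 60.0 ± 2.576(25.5/√289) = 60.0 ± 3.86 = (56.14, 63.86)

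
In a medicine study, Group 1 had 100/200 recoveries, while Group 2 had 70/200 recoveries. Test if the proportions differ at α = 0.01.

p̂₁ = 0.5, p̂₂ = 0.35, pooled p̂ = 0.425. z = 3.034. Critical: ±2.576. Reject H₀.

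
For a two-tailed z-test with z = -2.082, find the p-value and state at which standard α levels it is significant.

p = 2·P(Z > |-2.082|) = 2·(1 - Φ(2.082)) ≈ 0.0373. Significant at α = 0.1; Significant at α = 0.05.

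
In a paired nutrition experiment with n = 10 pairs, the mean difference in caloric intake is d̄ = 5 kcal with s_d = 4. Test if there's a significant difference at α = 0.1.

t = d̄/(s_d/√n) = 5/(4/√10) = 3.953. df = 9, critical t = ±1.833. Reject H₀.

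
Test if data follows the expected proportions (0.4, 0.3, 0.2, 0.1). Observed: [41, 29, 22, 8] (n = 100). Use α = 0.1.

Expected: [40.0, 30.0, 20.0, 10.0]. χ² = 0.658. df = 3, critical = 6.251. Fail to reject H₀.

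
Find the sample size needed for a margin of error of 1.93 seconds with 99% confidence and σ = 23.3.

n = (z*σ/E)² = (2.576×23.3/1.93)² = 967.1 → n = 968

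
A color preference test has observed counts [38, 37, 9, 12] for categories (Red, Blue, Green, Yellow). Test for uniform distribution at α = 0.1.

Expected = 24 each. χ² = Σ(O-E)²/E = 30.583. df = 3, critical value = 6.251. Reject H₀.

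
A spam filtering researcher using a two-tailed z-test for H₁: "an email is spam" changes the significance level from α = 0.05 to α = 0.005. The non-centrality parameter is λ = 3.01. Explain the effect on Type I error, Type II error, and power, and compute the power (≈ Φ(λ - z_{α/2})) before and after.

Decreasing α from 0.05 to 0.005:
• Type I error rate decreases (α is the Type I rate by definition).
• Critical value moves from z_{α/2} = 1.96 to 2.807, so power = Φ(λ - z_{α/2}) goes from Φ(3.01 - 1.96) = 0.853 to Φ(3.01 - 2.807) = 0.58.
• Type II error rate β = 1 - power therefore increases (0.147 → 0.42).
Appropriate when false positives are costly — here, a legitimate email is sent to the spam folder and the user misses it.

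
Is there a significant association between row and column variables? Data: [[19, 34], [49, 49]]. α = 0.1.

χ² = 2.783. df = 1, critical = 2.706. Reject H₀. Variables are dependent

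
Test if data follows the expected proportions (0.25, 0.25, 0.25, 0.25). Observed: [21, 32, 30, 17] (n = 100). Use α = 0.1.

Expected: [25.0, 25.0, 25.0, 25.0]. χ² = 6.16. df = 3, critical = 6.251. Fail to reject H₀.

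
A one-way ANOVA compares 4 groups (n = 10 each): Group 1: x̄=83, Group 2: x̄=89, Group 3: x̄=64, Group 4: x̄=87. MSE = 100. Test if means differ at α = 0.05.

Grand mean = 80.75. SS_between = 3927.5, MS_between = 1309.17. F = 13.092, F_crit ≈ 2.866. Reject H₀.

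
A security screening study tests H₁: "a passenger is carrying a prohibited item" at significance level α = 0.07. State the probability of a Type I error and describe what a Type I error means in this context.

P(Type I error) = α = 0.07. A Type I error is rejecting H₀ when H₀ is actually true (false positive) — here, concluding that a passenger is carrying a prohibited item when in fact this is not the case. Consequence: detaining an innocent passenger — delay and inconvenience.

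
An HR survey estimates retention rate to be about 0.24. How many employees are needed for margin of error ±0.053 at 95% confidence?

n = z²p(1-p)/E² = 1.96²×0.24×0.76/0.053² = 249.5 → n = 250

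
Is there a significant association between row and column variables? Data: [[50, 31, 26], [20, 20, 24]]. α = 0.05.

χ² = 4.8. df = 2, critical = 5.991. Fail to reject H₀. No evidence of dependence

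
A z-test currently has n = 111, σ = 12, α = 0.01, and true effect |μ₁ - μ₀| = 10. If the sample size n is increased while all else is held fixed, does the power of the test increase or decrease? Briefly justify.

Power increases: a larger n shrinks the standard error σ/√n, moving the sampling distribution under H₁ further from the critical value.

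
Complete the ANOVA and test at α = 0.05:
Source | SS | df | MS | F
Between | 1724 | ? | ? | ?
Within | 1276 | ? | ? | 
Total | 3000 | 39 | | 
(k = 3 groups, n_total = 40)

df_between = 2, df_within = 37. MS_between = 862.0, MS_within = 34.49. F = 24.995, F_crit ≈ 3.252. Reject H₀.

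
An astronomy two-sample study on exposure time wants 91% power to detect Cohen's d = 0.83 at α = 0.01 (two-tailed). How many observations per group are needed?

z_{α/2} = 2.576, z_β = Φ⁻¹(0.91) = 1.341. For large effect (d = 0.83): n per group = 2(z_{α/2} + z_β)²/d² = 2(2.576 + 1.341)²/0.83² = 44.5 → 45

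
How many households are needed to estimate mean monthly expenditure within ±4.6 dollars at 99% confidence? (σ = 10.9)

n = (z*σ/E)² = (2.576×10.9/4.6)² = 37.3 → n = 38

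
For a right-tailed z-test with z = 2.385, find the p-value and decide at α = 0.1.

p = P(Z > 2.385) = 1 - Φ(2.385) ≈ 0.0085. Since p < 0.1, reject H₀ (significant) at α = 0.1.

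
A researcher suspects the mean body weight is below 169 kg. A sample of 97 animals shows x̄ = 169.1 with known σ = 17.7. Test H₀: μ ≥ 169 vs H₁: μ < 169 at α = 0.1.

z = 0.056. Critical value: -1.28. Fail to reject H₀.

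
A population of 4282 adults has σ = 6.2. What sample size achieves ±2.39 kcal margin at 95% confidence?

Without FPC: n₀ = (1.96×6.2/2.39)² = 25.852. With FPC: n = n₀N/(n₀+N-1) = 25.7 → n = 26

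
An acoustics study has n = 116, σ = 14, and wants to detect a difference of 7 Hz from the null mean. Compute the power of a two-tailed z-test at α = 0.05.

SE = σ/√n = 14/√116 = 1.3. Non-centrality λ = d/SE = 7/1.3 = 5.385. Power ≈ Φ(λ - z_{α/2}) = Φ(5.385 - 1.96) = Φ(3.425) = 1.0.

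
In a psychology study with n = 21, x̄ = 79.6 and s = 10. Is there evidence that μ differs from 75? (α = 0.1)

t = (x̄ - μ₀)/(s/√n) = (79.6 - 75)/(10/√21) = 2.108. df = 20, critical t = ±1.725. Reject H₀.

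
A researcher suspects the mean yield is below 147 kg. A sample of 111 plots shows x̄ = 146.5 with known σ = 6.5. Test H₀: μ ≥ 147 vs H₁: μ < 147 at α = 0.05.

z = -0.81. Critical value: -1.645. Fail to reject H₀.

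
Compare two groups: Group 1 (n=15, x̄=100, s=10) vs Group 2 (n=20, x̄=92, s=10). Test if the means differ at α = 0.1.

Pooled sp = 10.0. t = 2.342, df = 33. Critical t = ±1.692. Reject H₀.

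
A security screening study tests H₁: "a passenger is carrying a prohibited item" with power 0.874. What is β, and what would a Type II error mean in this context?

β = 1 - power = 1 - 0.874 = 0.126. A Type II error is failing to reject H₀ when H₀ is false (false negative) — here, failing to conclude that a passenger is carrying a prohibited item when in fact it is true. Consequence: letting a prohibited item through — security breach.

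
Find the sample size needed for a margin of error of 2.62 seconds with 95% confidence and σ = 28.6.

n = (z*σ/E)² = (1.96×28.6/2.62)² = 457.8 → n = 458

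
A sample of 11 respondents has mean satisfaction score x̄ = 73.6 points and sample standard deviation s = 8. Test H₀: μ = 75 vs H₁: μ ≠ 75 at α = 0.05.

t = (x̄ - μ₀)/(s/√n) = (73.6 - 75)/(8/√11) = -0.58. df = 10, critical t = ±2.228. Fail to reject H₀.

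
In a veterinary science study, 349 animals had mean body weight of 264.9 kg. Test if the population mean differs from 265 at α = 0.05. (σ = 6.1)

z = (x̄ - μ₀)/(σ/√n) = (264.9 - 265)/(6.1/√349) = -0.306. Critical value: ±1.96. Since |-0.306| ≤ 1.96, Fail to reject H₀.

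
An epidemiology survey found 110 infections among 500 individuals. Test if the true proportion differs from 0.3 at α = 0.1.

p̂ = 0.22, p₀ = 0.3. z = (p̂ - p₀)/√(p₀(1-p₀)/n) = -3.904. Critical: ±1.645. Reject H₀.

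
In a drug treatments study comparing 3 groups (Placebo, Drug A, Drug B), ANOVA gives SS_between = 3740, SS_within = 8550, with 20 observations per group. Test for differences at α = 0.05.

df_between = 2, df_within = 57. F = MS_between/MS_within = 1870.0/150.0 = 12.467. F_crit ≈ 3.159. Reject H₀. At least one mean differs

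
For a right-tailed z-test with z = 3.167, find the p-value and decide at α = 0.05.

p = P(Z > 3.167) = 1 - Φ(3.167) ≈ 0.0008. Since p < 0.05, reject H₀ (significant) at α = 0.05.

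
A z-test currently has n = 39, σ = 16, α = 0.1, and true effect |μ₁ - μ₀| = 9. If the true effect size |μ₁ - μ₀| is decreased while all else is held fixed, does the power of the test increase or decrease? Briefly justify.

Power decreases: a smaller true effect decreases the non-centrality λ = |μ₁ - μ₀|/(σ/√n).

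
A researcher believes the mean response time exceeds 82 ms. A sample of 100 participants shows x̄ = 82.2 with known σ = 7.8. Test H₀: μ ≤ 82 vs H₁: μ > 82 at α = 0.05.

z = 0.256. Critical value: 1.645. Fail to reject H₀.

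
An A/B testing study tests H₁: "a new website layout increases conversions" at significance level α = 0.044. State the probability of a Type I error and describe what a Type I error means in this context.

P(Type I error) = α = 0.044. A Type I error is rejecting H₀ when H₀ is actually true (false positive) — here, concluding that a new website layout increases conversions when in fact this is not the case. Consequence: rolling out a layout that doesn't actually help — wasted engineering effort.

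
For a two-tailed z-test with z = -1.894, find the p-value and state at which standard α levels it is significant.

p = 2·P(Z > |-1.894|) = 2·(1 - Φ(1.894)) ≈ 0.0582. Significant at α = 0.1.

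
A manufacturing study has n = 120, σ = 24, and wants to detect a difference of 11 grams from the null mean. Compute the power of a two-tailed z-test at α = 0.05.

SE = σ/√n = 24/√120 = 2.191. Non-centrality λ = d/SE = 11/2.191 = 5.021. Power ≈ Φ(λ - z_{α/2}) = Φ(5.021 - 1.96) = Φ(3.061) = 0.999.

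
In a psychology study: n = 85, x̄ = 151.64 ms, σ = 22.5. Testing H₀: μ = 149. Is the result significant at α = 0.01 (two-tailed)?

z = (151.64 - 149)/(22.5/√85) = 1.082. Since |z| ≤ 2.576, not significant at α = 0.01.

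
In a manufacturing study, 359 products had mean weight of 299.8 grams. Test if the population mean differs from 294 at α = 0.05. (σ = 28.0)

z = (x̄ - μ₀)/(σ/√n) = (299.8 - 294)/(28.0/√359) = 3.925. Critical value: ±1.96. Since |3.925| > 1.96, Reject H₀.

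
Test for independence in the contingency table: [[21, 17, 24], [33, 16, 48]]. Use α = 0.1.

χ² = 3.145. df = 2, critical = 4.605. Fail to reject H₀. No evidence of dependence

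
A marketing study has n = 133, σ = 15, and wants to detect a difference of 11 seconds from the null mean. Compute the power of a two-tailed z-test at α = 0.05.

SE = σ/√n = 15/√133 = 1.301. Non-centrality λ = d/SE = 11/1.301 = 8.457. Power ≈ Φ(λ - z_{α/2}) = Φ(8.457 - 1.96) = Φ(6.497) = 1.0.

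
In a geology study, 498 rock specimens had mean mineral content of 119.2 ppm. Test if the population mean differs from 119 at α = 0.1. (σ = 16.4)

z = (x̄ - μ₀)/(σ/√n) = (119.2 - 119)/(16.4/√498) = 0.272. Critical value: ±1.645. Since |0.272| ≤ 1.645, Fail to reject H₀.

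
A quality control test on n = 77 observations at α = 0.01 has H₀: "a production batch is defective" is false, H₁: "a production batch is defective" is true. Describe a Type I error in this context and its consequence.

Type I error: rejecting H₀ when it is true — concluding that a production batch is defective when in fact it is not. Consequence: scrapping a good batch — wasted material and cost for no reason.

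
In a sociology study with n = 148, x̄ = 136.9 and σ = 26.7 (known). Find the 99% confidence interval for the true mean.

CI = x̄ ± z*(σ/√n) = 136.9 ± 2.576(26.7/√148) = 136.9 ± 5.65 = (131.25, 142.55)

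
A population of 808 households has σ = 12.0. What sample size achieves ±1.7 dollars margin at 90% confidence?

Without FPC: n₀ = (1.645×12.0/1.7)² = 134.833. With FPC: n = n₀N/(n₀+N-1) = 115.7 → n = 116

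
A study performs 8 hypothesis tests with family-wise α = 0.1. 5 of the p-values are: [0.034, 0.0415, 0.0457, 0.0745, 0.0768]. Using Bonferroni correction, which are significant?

Bonferroni α = 0.1/8 = 0.0125. None of the given p-values are significant.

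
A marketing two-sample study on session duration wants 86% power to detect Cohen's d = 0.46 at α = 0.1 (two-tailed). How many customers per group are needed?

z_{α/2} = 1.645, z_β = Φ⁻¹(0.86) = 1.08. For small effect (d = 0.46): n per group = 2(z_{α/2} + z_β)²/d² = 2(1.645 + 1.08)²/0.46² = 70.2 → 71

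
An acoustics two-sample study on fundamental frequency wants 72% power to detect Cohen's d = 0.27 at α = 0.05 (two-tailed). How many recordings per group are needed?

z_{α/2} = 1.96, z_β = Φ⁻¹(0.72) = 0.583. For small effect (d = 0.27): n per group = 2(z_{α/2} + z_β)²/d² = 2(1.96 + 0.583)²/0.27² = 177.4 → 178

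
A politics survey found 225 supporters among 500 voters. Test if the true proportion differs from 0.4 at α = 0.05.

p̂ = 0.45, p₀ = 0.4. z = (p̂ - p₀)/√(p₀(1-p₀)/n) = 2.282. Critical: ±1.96. Reject H₀.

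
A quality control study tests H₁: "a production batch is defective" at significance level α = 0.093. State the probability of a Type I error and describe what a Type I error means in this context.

P(Type I error) = α = 0.093. A Type I error is rejecting H₀ when H₀ is actually true (false positive) — here, concluding that a production batch is defective when in fact this is not the case. Consequence: scrapping a good batch — wasted material and cost for no reason.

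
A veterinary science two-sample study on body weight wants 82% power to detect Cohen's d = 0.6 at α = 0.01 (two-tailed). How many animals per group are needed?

z_{α/2} = 2.576, z_β = Φ⁻¹(0.82) = 0.915. For medium effect (d = 0.6): n per group = 2(z_{α/2} + z_β)²/d² = 2(2.576 + 0.915)²/0.6² = 67.7 → 68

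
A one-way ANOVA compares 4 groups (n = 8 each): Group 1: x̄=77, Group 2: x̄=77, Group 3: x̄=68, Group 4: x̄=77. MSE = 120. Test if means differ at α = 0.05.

Grand mean = 74.75. SS_between = 486.0, MS_between = 162.0. F = 1.35, F_crit ≈ 2.947. Fail to reject H₀.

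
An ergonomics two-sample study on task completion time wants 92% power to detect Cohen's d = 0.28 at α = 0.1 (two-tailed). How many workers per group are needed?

z_{α/2} = 1.645, z_β = Φ⁻¹(0.92) = 1.405. For small effect (d = 0.28): n per group = 2(z_{α/2} + z_β)²/d² = 2(1.645 + 1.405)²/0.28² = 237.3 → 238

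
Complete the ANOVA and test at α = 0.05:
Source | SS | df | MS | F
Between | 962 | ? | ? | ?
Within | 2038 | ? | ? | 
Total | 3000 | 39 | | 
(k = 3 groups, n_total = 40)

df_between = 2, df_within = 37. MS_between = 481.0, MS_within = 55.08. F = 8.733, F_crit ≈ 3.252. Reject H₀.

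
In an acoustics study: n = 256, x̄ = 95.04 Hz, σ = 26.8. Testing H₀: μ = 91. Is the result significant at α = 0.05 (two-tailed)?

z = (95.04 - 91)/(26.8/√256) = 2.412. Since |z| > 1.96, significant at α = 0.05.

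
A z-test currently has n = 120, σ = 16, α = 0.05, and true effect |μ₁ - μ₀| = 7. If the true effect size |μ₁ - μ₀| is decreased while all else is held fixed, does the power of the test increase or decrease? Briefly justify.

Power decreases: a smaller true effect decreases the non-centrality λ = |μ₁ - μ₀|/(σ/√n).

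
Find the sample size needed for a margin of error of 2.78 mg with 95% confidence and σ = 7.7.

n = (z*σ/E)² = (1.96×7.7/2.78)² = 29.5 → n = 30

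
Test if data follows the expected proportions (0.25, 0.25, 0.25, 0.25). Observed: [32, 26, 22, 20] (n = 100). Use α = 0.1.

Expected: [25.0, 25.0, 25.0, 25.0]. χ² = 3.36. df = 3, critical = 6.251. Fail to reject H₀.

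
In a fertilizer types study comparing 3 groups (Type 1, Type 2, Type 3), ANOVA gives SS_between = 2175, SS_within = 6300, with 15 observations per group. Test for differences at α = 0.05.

df_between = 2, df_within = 42. F = MS_between/MS_within = 1087.5/150.0 = 7.25. F_crit ≈ 3.22. Reject H₀. At least one mean differs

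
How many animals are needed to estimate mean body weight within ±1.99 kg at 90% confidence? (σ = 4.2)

n = (z*σ/E)² = (1.645×4.2/1.99)² = 12.1 → n = 13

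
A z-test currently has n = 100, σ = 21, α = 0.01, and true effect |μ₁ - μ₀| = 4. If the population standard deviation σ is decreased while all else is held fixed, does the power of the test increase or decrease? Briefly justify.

Power increases: a smaller σ shrinks the standard error σ/√n, moving the sampling distribution under H₁ further from the critical value.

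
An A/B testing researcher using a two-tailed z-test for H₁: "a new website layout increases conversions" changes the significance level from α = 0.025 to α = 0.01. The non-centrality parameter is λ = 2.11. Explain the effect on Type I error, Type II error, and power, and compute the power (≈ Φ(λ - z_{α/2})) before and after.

Decreasing α from 0.025 to 0.01:
• Type I error rate decreases (α is the Type I rate by definition).
• Critical value moves from z_{α/2} = 2.241 to 2.576, so power = Φ(λ - z_{α/2}) goes from Φ(2.11 - 2.241) = 0.448 to Φ(2.11 - 2.576) = 0.321.
• Type II error rate β = 1 - power therefore increases (0.552 → 0.679).
Appropriate when false positives are costly — here, rolling out a layout that doesn't actually help — wasted engineering effort.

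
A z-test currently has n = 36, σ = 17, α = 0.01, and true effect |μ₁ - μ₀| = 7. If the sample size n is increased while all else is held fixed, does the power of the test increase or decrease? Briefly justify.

Power increases: a larger n shrinks the standard error σ/√n, moving the sampling distribution under H₁ further from the critical value.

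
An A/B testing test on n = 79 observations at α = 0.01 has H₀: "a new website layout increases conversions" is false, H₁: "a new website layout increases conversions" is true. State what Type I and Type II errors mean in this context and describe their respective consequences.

Type I (false positive): concluding that a new website layout increases conversions when it is not — rolling out a layout that doesn't actually help — wasted engineering effort. Type II (false negative): failing to conclude that a new website layout increases conversions when it is — discarding a layout that would have improved conversions — lost revenue. Which is costlier depends on domain priorities and is a judgement call rather than a statistical fact.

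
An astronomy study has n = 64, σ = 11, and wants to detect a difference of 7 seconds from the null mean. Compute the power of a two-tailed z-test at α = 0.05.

SE = σ/√n = 11/√64 = 1.375. Non-centrality λ = d/SE = 7/1.375 = 5.091. Power ≈ Φ(λ - z_{α/2}) = Φ(5.091 - 1.96) = Φ(3.131) = 0.999.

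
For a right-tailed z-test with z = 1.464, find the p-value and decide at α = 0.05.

p = P(Z > 1.464) = 1 - Φ(1.464) ≈ 0.0716. Since p ≥ 0.05, fail to reject H₀ (not significant) at α = 0.05.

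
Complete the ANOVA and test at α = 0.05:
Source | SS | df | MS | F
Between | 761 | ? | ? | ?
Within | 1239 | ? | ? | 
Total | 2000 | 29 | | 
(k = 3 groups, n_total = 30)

df_between = 2, df_within = 27. MS_between = 380.5, MS_within = 45.89. F = 8.292, F_crit ≈ 3.354. Reject H₀.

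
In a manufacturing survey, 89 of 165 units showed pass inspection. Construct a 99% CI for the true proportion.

p̂ = 0.539. CI = p̂ ± z*√(p̂(1-p̂)/n) = (0.439, 0.639)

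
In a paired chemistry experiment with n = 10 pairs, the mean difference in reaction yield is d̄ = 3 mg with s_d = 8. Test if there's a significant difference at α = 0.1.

t = d̄/(s_d/√n) = 3/(8/√10) = 1.186. df = 9, critical t = ±1.833. Fail to reject H₀.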